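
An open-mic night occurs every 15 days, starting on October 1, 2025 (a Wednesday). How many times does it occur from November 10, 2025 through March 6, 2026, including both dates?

8

Occurrences land 15·i days after October 1, 2025 for i = 0, 1, 2, …
November 10, 2025 is 40 days after the start; 40 ÷ 15 = 2 remainder 10; since the remainder is 10, round up to i = 3. First occurrence in the window: #4 on November 15, 2025 (3×15 = 45 days in).
March 6, 2026 is 156 days after the start; 156 ÷ 15 = 10 remainder 6. Last occurrence in the window: #11 on February 28, 2026.
Occurrences #4 through #11: 8 in total.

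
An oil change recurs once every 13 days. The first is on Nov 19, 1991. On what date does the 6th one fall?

The 6th occurrence is 5 intervals after the first: 5 × 13 = 65 days after Nov 19, 1991.
Nov has 30 days — 11 days to the end of Nov leaves 54.
Dec has 31 days (23 left).
23 days into Jan → Jan 23, 1992.

Jan 23, 1992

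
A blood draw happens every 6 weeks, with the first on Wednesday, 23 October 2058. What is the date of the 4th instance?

26 February 2059

The 4th occurrence is 3 intervals after the first: 3 × 42 = 126 days after 23 October 2058.
October has 31 days — 8 days to the end of October leaves 118.
November has 30 days (88 left).
December has 31 days (57 left).
January has 31 days (26 left).
26 days into February → 26 February 2059.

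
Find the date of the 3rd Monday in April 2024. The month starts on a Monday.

2024-04-15

April 2024 begins on a Monday, so the first Monday is April 1.
The 3rd Monday is 2 weeks later: 1 + 14 = 15.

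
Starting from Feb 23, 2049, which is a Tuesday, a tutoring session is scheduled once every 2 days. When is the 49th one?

May 30, 2049

The 49th occurrence is 48 intervals after the first: 48 × 2 = 96 days after Feb 23, 2049.
Feb has 28 days — 5 days to the end of Feb leaves 91.
Mar has 31 days (60 left).
Apr has 30 days (30 left).
30 days into May → May 30, 2049.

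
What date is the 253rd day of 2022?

10 September 2022

January has 31 days (253 − 31 = 222 remain).
February has 28 days (222 − 28 = 194 remain).
March has 31 days (194 − 31 = 163 remain).
April has 30 days (163 − 30 = 133 remain).
May has 31 days (133 − 31 = 102 remain).
June has 30 days (102 − 30 = 72 remain).
July has 31 days (72 − 31 = 41 remain).
August has 31 days (41 − 31 = 10 remain).
10 into September → September 10.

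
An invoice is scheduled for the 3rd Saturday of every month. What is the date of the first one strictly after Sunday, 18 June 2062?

15 July 2062

June 2062 starts on a Thursday; its first Saturday is the 3rd, so the 3rd Saturday is the 17th — 17 June 2062.
That is not after 18 June 2062, so look at July 2062.
July 2062 starts on a Saturday; its first Saturday is the 1st, so the 3rd Saturday is the 15th — 15 July 2062.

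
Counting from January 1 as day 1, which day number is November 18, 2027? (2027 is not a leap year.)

322

Days in months before November: 31 + 28 + 31 + 30 + 31 + 30 + 31 + 31 + 30 + 31 = 304.
Plus 18 days into November → day 322.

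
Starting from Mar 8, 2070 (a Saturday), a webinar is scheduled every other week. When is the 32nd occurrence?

The 32nd occurrence is 31 intervals after the first: 31 × 14 = 434 days after Mar 8, 2070.
Mar has 31 days — 23 days to the end of Mar leaves 411.
From end of Mar to end of 2070 is 275 days (136 left).
Jan has 31 days (105 left).
Feb has 28 days (77 left).
Mar has 31 days (46 left).
Apr has 30 days (16 left).
16 days into May → May 16, 2071.

May 16, 2071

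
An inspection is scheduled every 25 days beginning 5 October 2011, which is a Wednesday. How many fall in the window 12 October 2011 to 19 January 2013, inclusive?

Occurrences land 25·i days after 5 October 2011 for i = 0, 1, 2, …
12 October 2011 is 7 days after the start; 7 ÷ 25 = 0 remainder 7; since the remainder is 7, round up to i = 1. First occurrence in the window: #2 on 30 October 2011 (1×25 = 25 days in).
19 January 2013 is 472 days after the start; 472 ÷ 25 = 18 remainder 22. Last occurrence in the window: #19 on 28 December 2012.
Occurrences #2 through #19: 18 in total.

18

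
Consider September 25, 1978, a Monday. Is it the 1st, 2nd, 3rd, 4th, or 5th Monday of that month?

4th

Day 25 falls in week ⌈25/7⌉ of the month.
Days 1–7 hold the 1st Monday, 8–14 the 2nd, 15–21 the 3rd, 22–28 the 4th, 29–31 the 5th.
25 is in the range for the 4th.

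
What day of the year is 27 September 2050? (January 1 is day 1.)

Days in months before September: 31 + 28 + 31 + 30 + 31 + 30 + 31 + 31 = 243.
Plus 27 days into September → day 270.

270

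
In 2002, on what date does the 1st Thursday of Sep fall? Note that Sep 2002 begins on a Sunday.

Sep 2002 begins on a Sunday, so the first Thursday is Sep 5 (4 days later).

Sep 5, 2002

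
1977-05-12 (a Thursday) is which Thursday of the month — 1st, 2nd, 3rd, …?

Day 12 falls in week ⌈12/7⌉ of the month.
Days 1–7 hold the 1st Thursday, 8–14 the 2nd, 15–21 the 3rd, 22–28 the 4th, 29–31 the 5th.
12 is in the range for the 2nd.

2nd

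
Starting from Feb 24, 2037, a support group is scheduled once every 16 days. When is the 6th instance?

May 15, 2037

The 6th occurrence is 5 intervals after the first: 5 × 16 = 80 days after Feb 24, 2037.
Feb has 28 days — 4 days to the end of Feb leaves 76.
Mar has 31 days (45 left).
Apr has 30 days (15 left).
15 days into May → May 15, 2037.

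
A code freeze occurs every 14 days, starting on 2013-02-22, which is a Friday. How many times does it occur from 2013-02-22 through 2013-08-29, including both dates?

Occurrences land 14·i days after 2013-02-22 for i = 0, 1, 2, …
The window opens on the start date, so the first occurrence inside is #1 on 2013-02-22.
2013-08-29 is 188 days after the start; 188 ÷ 14 = 13 remainder 6. Last occurrence in the window: #14 on 2013-08-23.
Occurrences #1 through #14: 14 in total.

14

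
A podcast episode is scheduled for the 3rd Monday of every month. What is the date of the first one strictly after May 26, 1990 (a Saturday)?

Jun 18, 1990

May 1990 starts on a Tuesday; its first Monday is the 7th, so the 3rd Monday is the 21st — May 21, 1990.
That is not after May 26, 1990, so look at Jun 1990.
Jun 1990 starts on a Friday; its first Monday is the 4th, so the 3rd Monday is the 18th — Jun 18, 1990.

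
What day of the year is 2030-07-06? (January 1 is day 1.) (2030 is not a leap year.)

Days in months before July: 31 + 28 + 31 + 30 + 31 + 30 = 181.
Plus 6 days into July → day 187.

187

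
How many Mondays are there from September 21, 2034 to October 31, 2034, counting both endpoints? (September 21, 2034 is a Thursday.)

September 21, 2034 is a Thursday; the first Monday on or after it is September 25, 2034 (4 days later).
From September 25, 2034 to October 31, 2034: 5 + 31 = 36 days (rest of September, October).
36 ÷ 7 = 5 full weeks with remainder 1, so 5 more Mondays after the first → 6.

6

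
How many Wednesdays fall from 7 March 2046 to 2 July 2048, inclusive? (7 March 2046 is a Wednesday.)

122

7 March 2046 is a Wednesday; the first Wednesday on or after it is 7 March 2046.
From 7 March 2046 to 2 July 2048: 299 + 365 + 184 = 848 days (rest of 2046, 2047, to 2 July 2048 in 2048).
848 ÷ 7 = 121 full weeks with remainder 1, so 121 more Wednesdays after the first → 122.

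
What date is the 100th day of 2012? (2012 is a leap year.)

9 April 2012

January has 31 days (100 − 31 = 69 remain).
February has 29 days (69 − 29 = 40 remain).
March has 31 days (40 − 31 = 9 remain).
9 into April → April 9.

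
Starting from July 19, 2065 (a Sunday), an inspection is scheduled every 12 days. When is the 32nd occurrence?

The 32nd occurrence is 31 intervals after the first: 31 × 12 = 372 days after July 19, 2065.
July has 31 days — 12 days to the end of July leaves 360.
August has 31 days (329 left).
September has 30 days (299 left).
October has 31 days (268 left).
November has 30 days (238 left).
December has 31 days (207 left).
January has 31 days (176 left).
February has 28 days (148 left).
March has 31 days (117 left).
April has 30 days (87 left).
May has 31 days (56 left).
June has 30 days (26 left).
26 days into July → July 26, 2066.

July 26, 2066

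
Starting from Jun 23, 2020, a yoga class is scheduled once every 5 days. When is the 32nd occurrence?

The 32nd occurrence is 31 intervals after the first: 31 × 5 = 155 days after Jun 23, 2020.
Jun has 30 days — 7 days to the end of Jun leaves 148.
Jul has 31 days (117 left).
Aug has 31 days (86 left).
Sep has 30 days (56 left).
Oct has 31 days (25 left).
25 days into Nov → Nov 25, 2020.

Nov 25, 2020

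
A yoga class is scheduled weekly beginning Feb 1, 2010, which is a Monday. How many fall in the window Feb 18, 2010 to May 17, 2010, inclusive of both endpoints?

13

Occurrences land 7·i days after Feb 1, 2010 for i = 0, 1, 2, …
Feb 18, 2010 is 17 days after the start; 17 ÷ 7 = 2 remainder 3; since the remainder is 3, round up to i = 3. First occurrence in the window: #4 on Feb 22, 2010 (3×7 = 21 days in).
May 17, 2010 is 105 days after the start; 105 ÷ 7 = 15 remainder 0. Last occurrence in the window: #16 on May 17, 2010.
Occurrences #4 through #16: 13 in total.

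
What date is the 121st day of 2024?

2024-04-30

January has 31 days (121 − 31 = 90 remain).
February has 29 days (90 − 29 = 61 remain).
March has 31 days (61 − 31 = 30 remain).
30 into April → April 30.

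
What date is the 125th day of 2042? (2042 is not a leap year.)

May 5, 2042

January has 31 days (125 − 31 = 94 remain).
February has 28 days (94 − 28 = 66 remain).
March has 31 days (66 − 31 = 35 remain).
April has 30 days (35 − 30 = 5 remain).
5 into May → May 5.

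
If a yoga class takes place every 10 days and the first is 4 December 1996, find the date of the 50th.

The 50th occurrence is 49 intervals after the first: 49 × 10 = 490 days after 4 December 1996.
December has 31 days — 27 days to the end of December leaves 463.
1997 has 365 days (98 left).
January has 31 days (67 left).
February has 28 days (39 left).
March has 31 days (8 left).
8 days into April → 8 April 1998.

8 April 1998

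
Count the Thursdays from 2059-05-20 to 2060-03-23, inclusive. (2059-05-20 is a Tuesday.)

2059-05-20 is a Tuesday; the first Thursday on or after it is 2059-05-22 (2 days later).
From 2059-05-22 to 2060-03-23: 9 + 30 + 31 + 31 + 30 + 31 + 30 + 31 + 31 + 29 + 23 = 306 days (rest of May, June, July, August, September, October, November, December, January, February, March).
306 ÷ 7 = 43 full weeks with remainder 5, so 43 more Thursdays after the first → 44.

44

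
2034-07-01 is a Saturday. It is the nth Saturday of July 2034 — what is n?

1st

Day 1 falls in week ⌈1/7⌉ of the month.
Days 1–7 hold the 1st Saturday, 8–14 the 2nd, 15–21 the 3rd, 22–28 the 4th, 29–31 the 5th.
1 is in the range for the 1st.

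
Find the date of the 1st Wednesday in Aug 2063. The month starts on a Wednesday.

Aug 2063 begins on a Wednesday, so the first Wednesday is Aug 1.

Aug 1, 2063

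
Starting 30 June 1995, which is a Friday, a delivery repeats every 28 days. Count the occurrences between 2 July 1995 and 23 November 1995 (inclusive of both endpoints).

Occurrences land 28·i days after 30 June 1995 for i = 0, 1, 2, …
2 July 1995 is 2 days after the start; 2 ÷ 28 = 0 remainder 2; since the remainder is 2, round up to i = 1. First occurrence in the window: #2 on 28 July 1995 (1×28 = 28 days in).
23 November 1995 is 146 days after the start; 146 ÷ 28 = 5 remainder 6. Last occurrence in the window: #6 on 17 November 1995.
Occurrences #2 through #6: 5 in total.

5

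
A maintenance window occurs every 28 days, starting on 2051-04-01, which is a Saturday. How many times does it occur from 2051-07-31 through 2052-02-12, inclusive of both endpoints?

7

Occurrences land 28·i days after 2051-04-01 for i = 0, 1, 2, …
2051-07-31 is 121 days after the start; 121 ÷ 28 = 4 remainder 9; since the remainder is 9, round up to i = 5. First occurrence in the window: #6 on 2051-08-19 (5×28 = 140 days in).
2052-02-12 is 317 days after the start; 317 ÷ 28 = 11 remainder 9. Last occurrence in the window: #12 on 2052-02-03.
Occurrences #6 through #12: 7 in total.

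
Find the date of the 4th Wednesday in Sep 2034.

The first Wednesday of Sep 2034 is Sep 6.
The 4th Wednesday is 3 weeks later: 6 + 21 = 27.

Sep 27, 2034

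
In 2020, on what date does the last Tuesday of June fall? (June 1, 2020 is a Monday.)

30 June 2020

June 2020 begins on a Monday, so the first Tuesday is June 2 (1 day later).
June 2020 has 30 days. Adding weeks: 2, 9, 16, 23, 30 — the last one ≤ 30 is the 30th.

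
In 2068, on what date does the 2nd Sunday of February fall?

February 2068 begins on a Wednesday, so the first Sunday is February 5 (4 days later).
The 2nd Sunday is 1 weeks later: 5 + 7 = 12.

12 February 2068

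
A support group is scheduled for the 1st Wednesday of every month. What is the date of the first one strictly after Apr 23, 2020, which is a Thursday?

May 6, 2020

Apr 2020 starts on a Wednesday, so its 1st Wednesday is Apr 1, 2020.
That is not after Apr 23, 2020, so look at May 2020.
May 2020 starts on a Friday, so its 1st Wednesday is May 6, 2020 (5 days in).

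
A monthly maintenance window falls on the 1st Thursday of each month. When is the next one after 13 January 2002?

7 February 2002

January 2002 starts on a Tuesday, so its 1st Thursday is 3 January 2002 (2 days in).
That is not after 13 January 2002, so look at February 2002.
February 2002 starts on a Friday, so its 1st Thursday is 7 February 2002 (6 days in).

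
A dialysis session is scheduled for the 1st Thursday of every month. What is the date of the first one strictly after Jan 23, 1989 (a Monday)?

Feb 2, 1989

Jan 1989 starts on a Sunday, so its 1st Thursday is Jan 5, 1989 (4 days in).
That is not after Jan 23, 1989, so look at Feb 1989.
Feb 1989 starts on a Wednesday, so its 1st Thursday is Feb 2, 1989 (1 day in).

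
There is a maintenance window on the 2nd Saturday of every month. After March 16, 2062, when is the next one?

March 2062 starts on a Wednesday; its first Saturday is the 4th, so the 2nd Saturday is the 11th — March 11, 2062.
That is not after March 16, 2062, so look at April 2062.
April 2062 starts on a Saturday; its first Saturday is the 1st, so the 2nd Saturday is the 8th — April 8, 2062.

April 8, 2062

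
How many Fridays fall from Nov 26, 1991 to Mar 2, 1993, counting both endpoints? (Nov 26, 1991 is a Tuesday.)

66

Nov 26, 1991 is a Tuesday; the first Friday on or after it is Nov 29, 1991 (3 days later).
From Nov 29, 1991 to Mar 2, 1993: 32 + 366 + 61 = 459 days (rest of 1991, 1992, to Mar 2, 1993 in 1993).
459 ÷ 7 = 65 full weeks with remainder 4, so 65 more Fridays after the first → 66.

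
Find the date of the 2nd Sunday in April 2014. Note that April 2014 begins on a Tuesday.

2014-04-13

April 2014 begins on a Tuesday, so the first Sunday is April 6 (5 days later).
The 2nd Sunday is 1 weeks later: 6 + 7 = 13.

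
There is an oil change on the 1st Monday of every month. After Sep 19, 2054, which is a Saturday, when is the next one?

Oct 5, 2054

Sep 2054 starts on a Tuesday, so its 1st Monday is Sep 7, 2054 (6 days in).
That is not after Sep 19, 2054, so look at Oct 2054.
Oct 2054 starts on a Thursday, so its 1st Monday is Oct 5, 2054 (4 days in).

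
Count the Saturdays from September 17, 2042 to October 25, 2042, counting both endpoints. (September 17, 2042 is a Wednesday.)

6

September 17, 2042 is a Wednesday; the first Saturday on or after it is September 20, 2042 (3 days later).
From September 20, 2042 to October 25, 2042: 10 + 25 = 35 days (rest of September, October).
35 ÷ 7 = 5 full weeks with remainder 0, so 5 more Saturdays after the first → 6.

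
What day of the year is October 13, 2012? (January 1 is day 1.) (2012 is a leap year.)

Days in months before October: 31 + 29 + 31 + 30 + 31 + 30 + 31 + 31 + 30 = 274.
Plus 13 days into October → day 287.

287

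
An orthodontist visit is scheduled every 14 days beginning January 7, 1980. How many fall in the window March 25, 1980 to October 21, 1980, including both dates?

Occurrences land 14·i days after January 7, 1980 for i = 0, 1, 2, …
March 25, 1980 is 78 days after the start; 78 ÷ 14 = 5 remainder 8; since the remainder is 8, round up to i = 6. First occurrence in the window: #7 on March 31, 1980 (6×14 = 84 days in).
October 21, 1980 is 288 days after the start; 288 ÷ 14 = 20 remainder 8. Last occurrence in the window: #21 on October 13, 1980.
Occurrences #7 through #21: 15 in total.

15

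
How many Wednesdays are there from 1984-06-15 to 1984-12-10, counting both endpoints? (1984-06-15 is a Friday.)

1984-06-15 is a Friday; the first Wednesday on or after it is 1984-06-20 (5 days later).
From 1984-06-20 to 1984-12-10: 10 + 31 + 31 + 30 + 31 + 30 + 10 = 173 days (rest of June, July, August, September, October, November, December).
173 ÷ 7 = 24 full weeks with remainder 5, so 24 more Wednesdays after the first → 25.

25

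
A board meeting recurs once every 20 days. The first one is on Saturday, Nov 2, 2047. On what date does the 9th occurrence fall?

Apr 10, 2048

The 9th occurrence is 8 intervals after the first: 8 × 20 = 160 days after Nov 2, 2047.
Nov has 30 days — 28 days to the end of Nov leaves 132.
Dec has 31 days (101 left).
Jan has 31 days (70 left).
Feb has 29 days (41 left).
Mar has 31 days (10 left).
10 days into Apr → Apr 10, 2048.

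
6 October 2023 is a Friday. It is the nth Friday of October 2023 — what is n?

1st

Day 6 falls in week ⌈6/7⌉ of the month.
Days 1–7 hold the 1st Friday, 8–14 the 2nd, 15–21 the 3rd, 22–28 the 4th, 29–31 the 5th.
6 is in the range for the 1st.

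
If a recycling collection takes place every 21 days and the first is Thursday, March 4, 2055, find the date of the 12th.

The 12th occurrence is 11 intervals after the first: 11 × 21 = 231 days after March 4, 2055.
March has 31 days — 27 days to the end of March leaves 204.
April has 30 days (174 left).
May has 31 days (143 left).
June has 30 days (113 left).
July has 31 days (82 left).
August has 31 days (51 left).
September has 30 days (21 left).
21 days into October → October 21, 2055.

October 21, 2055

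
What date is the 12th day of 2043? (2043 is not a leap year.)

Jan 12, 2043

12 into Jan → Jan 12.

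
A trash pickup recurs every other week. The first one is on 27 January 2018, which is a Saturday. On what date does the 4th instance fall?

10 March 2018

The 4th occurrence is 3 intervals after the first: 3 × 14 = 42 days after 27 January 2018.
January has 31 days — 4 days to the end of January leaves 38.
February has 28 days (10 left).
10 days into March → 10 March 2018.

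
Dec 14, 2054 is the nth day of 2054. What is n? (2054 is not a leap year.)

348

Days in months before Dec: 31 + 28 + 31 + 30 + 31 + 30 + 31 + 31 + 30 + 31 + 30 = 334.
Plus 14 days into Dec → day 348.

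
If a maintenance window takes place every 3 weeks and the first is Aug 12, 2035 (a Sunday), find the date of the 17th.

Jul 13, 2036

The 17th occurrence is 16 intervals after the first: 16 × 21 = 336 days after Aug 12, 2035.
Aug has 31 days — 19 days to the end of Aug leaves 317.
Sep has 30 days (287 left).
Oct has 31 days (256 left).
Nov has 30 days (226 left).
Dec has 31 days (195 left).
Jan has 31 days (164 left).
Feb has 29 days (135 left).
Mar has 31 days (104 left).
Apr has 30 days (74 left).
May has 31 days (43 left).
Jun has 30 days (13 left).
13 days into Jul → Jul 13, 2036.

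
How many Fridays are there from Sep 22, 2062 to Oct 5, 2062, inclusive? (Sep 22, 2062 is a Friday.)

Sep 22, 2062 is a Friday; the first Friday on or after it is Sep 22, 2062.
From Sep 22, 2062 to Oct 5, 2062: 8 + 5 = 13 days (rest of Sep, Oct).
13 ÷ 7 = 1 full weeks with remainder 6, so 1 more Fridays after the first → 2.

2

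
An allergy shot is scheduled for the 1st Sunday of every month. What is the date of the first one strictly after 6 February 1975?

2 March 1975

February 1975 starts on a Saturday, so its 1st Sunday is 2 February 1975 (1 day in).
That is not after 6 February 1975, so look at March 1975.
March 1975 starts on a Saturday, so its 1st Sunday is 2 March 1975 (1 day in).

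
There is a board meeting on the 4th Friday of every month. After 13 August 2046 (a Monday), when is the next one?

24 August 2046

August 2046 starts on a Wednesday; its first Friday is the 3rd, so the 4th Friday is the 24th — 24 August 2046.
24 August 2046 is after 13 August 2046, so that is the next one.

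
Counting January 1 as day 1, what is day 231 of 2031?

August 19, 2031

January has 31 days (231 − 31 = 200 remain).
February has 28 days (200 − 28 = 172 remain).
March has 31 days (172 − 31 = 141 remain).
April has 30 days (141 − 30 = 111 remain).
May has 31 days (111 − 31 = 80 remain).
June has 30 days (80 − 30 = 50 remain).
July has 31 days (50 − 31 = 19 remain).
19 into August → August 19.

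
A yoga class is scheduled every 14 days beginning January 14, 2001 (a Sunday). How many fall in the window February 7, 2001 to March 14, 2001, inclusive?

Occurrences land 14·i days after January 14, 2001 for i = 0, 1, 2, …
February 7, 2001 is 24 days after the start; 24 ÷ 14 = 1 remainder 10; since the remainder is 10, round up to i = 2. First occurrence in the window: #3 on February 11, 2001 (2×14 = 28 days in).
March 14, 2001 is 59 days after the start; 59 ÷ 14 = 4 remainder 3. Last occurrence in the window: #5 on March 11, 2001.
Occurrences #3 through #5: 3 in total.

3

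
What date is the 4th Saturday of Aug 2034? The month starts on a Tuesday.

Aug 26, 2034

Aug 2034 begins on a Tuesday, so the first Saturday is Aug 5 (4 days later).
The 4th Saturday is 3 weeks later: 5 + 21 = 26.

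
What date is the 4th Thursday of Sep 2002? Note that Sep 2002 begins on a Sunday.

Sep 2002 begins on a Sunday, so the first Thursday is Sep 5 (4 days later).
The 4th Thursday is 3 weeks later: 5 + 21 = 26.

Sep 26, 2002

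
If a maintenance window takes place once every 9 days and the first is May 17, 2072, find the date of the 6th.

July 1, 2072

The 6th occurrence is 5 intervals after the first: 5 × 9 = 45 days after May 17, 2072.
May has 31 days — 14 days to the end of May leaves 31.
June has 30 days (1 left).
1 day into July → July 1, 2072.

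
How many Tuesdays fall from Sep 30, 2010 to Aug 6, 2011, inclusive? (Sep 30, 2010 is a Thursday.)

44

Sep 30, 2010 is a Thursday; the first Tuesday on or after it is Oct 5, 2010 (5 days later).
From Oct 5, 2010 to Aug 6, 2011: 26 + 30 + 31 + 31 + 28 + 31 + 30 + 31 + 30 + 31 + 6 = 305 days (rest of Oct, Nov, Dec, Jan, Feb, Mar, Apr, May, Jun, Jul, Aug).
305 ÷ 7 = 43 full weeks with remainder 4, so 43 more Tuesdays after the first → 44.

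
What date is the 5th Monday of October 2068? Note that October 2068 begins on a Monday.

October 2068 begins on a Monday, so the first Monday is October 1.
The 5th Monday is 4 weeks later: 1 + 28 = 29.

29 October 2068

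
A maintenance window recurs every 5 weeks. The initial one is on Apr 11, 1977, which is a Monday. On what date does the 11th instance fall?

Mar 27, 1978

The 11th occurrence is 10 intervals after the first: 10 × 35 = 350 days after Apr 11, 1977.
Apr has 30 days — 19 days to the end of Apr leaves 331.
May has 31 days (300 left).
Jun has 30 days (270 left).
Jul has 31 days (239 left).
Aug has 31 days (208 left).
Sep has 30 days (178 left).
Oct has 31 days (147 left).
Nov has 30 days (117 left).
Dec has 31 days (86 left).
Jan has 31 days (55 left).
Feb has 28 days (27 left).
27 days into Mar → Mar 27, 1978.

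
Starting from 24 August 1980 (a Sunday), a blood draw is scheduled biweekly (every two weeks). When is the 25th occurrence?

26 July 1981

The 25th occurrence is 24 intervals after the first: 24 × 14 = 336 days after 24 August 1980.
August has 31 days — 7 days to the end of August leaves 329.
September has 30 days (299 left).
October has 31 days (268 left).
November has 30 days (238 left).
December has 31 days (207 left).
January has 31 days (176 left).
February has 28 days (148 left).
March has 31 days (117 left).
April has 30 days (87 left).
May has 31 days (56 left).
June has 30 days (26 left).
26 days into July → 26 July 1981.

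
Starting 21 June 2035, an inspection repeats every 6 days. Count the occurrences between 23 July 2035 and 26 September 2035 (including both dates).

Occurrences land 6·i days after 21 June 2035 for i = 0, 1, 2, …
23 July 2035 is 32 days after the start; 32 ÷ 6 = 5 remainder 2; since the remainder is 2, round up to i = 6. First occurrence in the window: #7 on 27 July 2035 (6×6 = 36 days in).
26 September 2035 is 97 days after the start; 97 ÷ 6 = 16 remainder 1. Last occurrence in the window: #17 on 25 September 2035.
Occurrences #7 through #17: 11 in total.

11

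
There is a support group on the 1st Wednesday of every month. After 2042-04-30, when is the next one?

April 2042 starts on a Tuesday, so its 1st Wednesday is 2042-04-02 (1 day in).
That is not after 2042-04-30, so look at May 2042.
May 2042 starts on a Thursday, so its 1st Wednesday is 2042-05-07 (6 days in).

2042-05-07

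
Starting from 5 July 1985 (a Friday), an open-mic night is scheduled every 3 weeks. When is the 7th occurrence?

8 November 1985

The 7th occurrence is 6 intervals after the first: 6 × 21 = 126 days after 5 July 1985.
July has 31 days — 26 days to the end of July leaves 100.
August has 31 days (69 left).
September has 30 days (39 left).
October has 31 days (8 left).
8 days into November → 8 November 1985.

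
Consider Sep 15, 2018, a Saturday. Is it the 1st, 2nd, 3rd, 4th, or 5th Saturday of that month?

3rd

Day 15 falls in week ⌈15/7⌉ of the month.
Days 1–7 hold the 1st Saturday, 8–14 the 2nd, 15–21 the 3rd, 22–28 the 4th, 29–31 the 5th.
15 is in the range for the 3rd.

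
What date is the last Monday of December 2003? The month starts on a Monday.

December 2003 begins on a Monday, so the first Monday is December 1.
December 2003 has 31 days. Adding weeks: 1, 8, 15, 22, 29 — the last one ≤ 31 is the 29th.

2003-12-29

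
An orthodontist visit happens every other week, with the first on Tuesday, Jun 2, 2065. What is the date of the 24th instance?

Apr 20, 2066

The 24th occurrence is 23 intervals after the first: 23 × 14 = 322 days after Jun 2, 2065.
Jun has 30 days — 28 days to the end of Jun leaves 294.
Jul has 31 days (263 left).
Aug has 31 days (232 left).
Sep has 30 days (202 left).
Oct has 31 days (171 left).
Nov has 30 days (141 left).
Dec has 31 days (110 left).
Jan has 31 days (79 left).
Feb has 28 days (51 left).
Mar has 31 days (20 left).
20 days into Apr → Apr 20, 2066.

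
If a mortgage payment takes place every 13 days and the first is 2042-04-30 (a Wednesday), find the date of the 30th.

2043-05-12

The 30th occurrence is 29 intervals after the first: 29 × 13 = 377 days after 2042-04-30.
April has 30 days — 0 days to the end of April leaves 377.
May has 31 days (346 left).
June has 30 days (316 left).
July has 31 days (285 left).
August has 31 days (254 left).
September has 30 days (224 left).
October has 31 days (193 left).
November has 30 days (163 left).
December has 31 days (132 left).
January has 31 days (101 left).
February has 28 days (73 left).
March has 31 days (42 left).
April has 30 days (12 left).
12 days into May → 2043-05-12.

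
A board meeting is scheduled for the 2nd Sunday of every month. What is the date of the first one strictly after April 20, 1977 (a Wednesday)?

April 1977 starts on a Friday; its first Sunday is the 3rd, so the 2nd Sunday is the 10th — April 10, 1977.
That is not after April 20, 1977, so look at May 1977.
May 1977 starts on a Sunday; its first Sunday is the 1st, so the 2nd Sunday is the 8th — May 8, 1977.

May 8, 1977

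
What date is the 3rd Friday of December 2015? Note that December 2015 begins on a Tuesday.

18 December 2015

December 2015 begins on a Tuesday, so the first Friday is December 4 (3 days later).
The 3rd Friday is 2 weeks later: 4 + 14 = 18.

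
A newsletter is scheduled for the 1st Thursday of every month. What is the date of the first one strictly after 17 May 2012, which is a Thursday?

May 2012 starts on a Tuesday, so its 1st Thursday is 3 May 2012 (2 days in).
That is not after 17 May 2012, so look at June 2012.
June 2012 starts on a Friday, so its 1st Thursday is 7 June 2012 (6 days in).

7 June 2012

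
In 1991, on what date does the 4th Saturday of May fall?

May 1991 begins on a Wednesday, so the first Saturday is May 4 (3 days later).
The 4th Saturday is 3 weeks later: 4 + 21 = 25.

May 25, 1991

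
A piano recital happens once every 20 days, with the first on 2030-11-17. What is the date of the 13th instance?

The 13th occurrence is 12 intervals after the first: 12 × 20 = 240 days after 2030-11-17.
November has 30 days — 13 days to the end of November leaves 227.
December has 31 days (196 left).
January has 31 days (165 left).
February has 28 days (137 left).
March has 31 days (106 left).
April has 30 days (76 left).
May has 31 days (45 left).
June has 30 days (15 left).
15 days into July → 2031-07-15.

2031-07-15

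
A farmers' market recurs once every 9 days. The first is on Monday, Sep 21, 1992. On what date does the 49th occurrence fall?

The 49th occurrence is 48 intervals after the first: 48 × 9 = 432 days after Sep 21, 1992.
Sep has 30 days — 9 days to the end of Sep leaves 423.
From end of Sep to end of 1992 is 92 days (331 left).
Jan has 31 days (300 left).
Feb has 28 days (272 left).
Mar has 31 days (241 left).
Apr has 30 days (211 left).
May has 31 days (180 left).
Jun has 30 days (150 left).
Jul has 31 days (119 left).
Aug has 31 days (88 left).
Sep has 30 days (58 left).
Oct has 31 days (27 left).
27 days into Nov → Nov 27, 1993.

Nov 27, 1993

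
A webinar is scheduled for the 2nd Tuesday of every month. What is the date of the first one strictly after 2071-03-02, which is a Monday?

2071-03-10

March 2071 starts on a Sunday; its first Tuesday is the 3rd, so the 2nd Tuesday is the 10th — 2071-03-10.
2071-03-10 is after 2071-03-02, so that is the next one.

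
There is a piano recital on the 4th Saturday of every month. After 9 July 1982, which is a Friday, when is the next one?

24 July 1982

July 1982 starts on a Thursday; its first Saturday is the 3rd, so the 4th Saturday is the 24th — 24 July 1982.
24 July 1982 is after 9 July 1982, so that is the next one.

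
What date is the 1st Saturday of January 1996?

1996-01-06

The first Saturday of January 1996 is January 6.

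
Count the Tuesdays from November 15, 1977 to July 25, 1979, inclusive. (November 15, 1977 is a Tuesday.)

November 15, 1977 is a Tuesday; the first Tuesday on or after it is November 15, 1977.
From November 15, 1977 to July 25, 1979: 46 + 365 + 206 = 617 days (rest of 1977, 1978, to July 25, 1979 in 1979).
617 ÷ 7 = 88 full weeks with remainder 1, so 88 more Tuesdays after the first → 89.

89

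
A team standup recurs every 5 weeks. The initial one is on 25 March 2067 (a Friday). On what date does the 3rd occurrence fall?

3 June 2067

The 3rd occurrence is 2 intervals after the first: 2 × 35 = 70 days after 25 March 2067.
March has 31 days — 6 days to the end of March leaves 64.
April has 30 days (34 left).
May has 31 days (3 left).
3 days into June → 3 June 2067.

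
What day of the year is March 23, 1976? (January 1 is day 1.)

83

Days in months before March: 31 + 29 = 60.
Plus 23 days into March → day 83.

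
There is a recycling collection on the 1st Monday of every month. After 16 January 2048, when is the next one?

January 2048 starts on a Wednesday, so its 1st Monday is 6 January 2048 (5 days in).
That is not after 16 January 2048, so look at February 2048.
February 2048 starts on a Saturday, so its 1st Monday is 3 February 2048 (2 days in).

3 February 2048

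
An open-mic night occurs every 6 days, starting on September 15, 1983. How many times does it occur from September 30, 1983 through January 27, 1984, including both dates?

Occurrences land 6·i days after September 15, 1983 for i = 0, 1, 2, …
September 30, 1983 is 15 days after the start; 15 ÷ 6 = 2 remainder 3; since the remainder is 3, round up to i = 3. First occurrence in the window: #4 on October 3, 1983 (3×6 = 18 days in).
January 27, 1984 is 134 days after the start; 134 ÷ 6 = 22 remainder 2. Last occurrence in the window: #23 on January 25, 1984.
Occurrences #4 through #23: 20 in total.

20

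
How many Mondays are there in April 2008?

4

April 1, 2008 is a Tuesday; the first Monday on or after it is April 7, 2008 (6 days later).
From April 7, 2008 to April 30, 2008 is 30 − 7 = 23 days.
23 ÷ 7 = 3 full weeks with remainder 2, so 3 more Mondays after the first → 4.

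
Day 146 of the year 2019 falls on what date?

May 26, 2019

January has 31 days (146 − 31 = 115 remain).
February has 28 days (115 − 28 = 87 remain).
March has 31 days (87 − 31 = 56 remain).
April has 30 days (56 − 30 = 26 remain).
26 into May → May 26.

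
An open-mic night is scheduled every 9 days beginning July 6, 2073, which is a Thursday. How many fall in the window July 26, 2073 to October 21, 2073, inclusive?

9

Occurrences land 9·i days after July 6, 2073 for i = 0, 1, 2, …
July 26, 2073 is 20 days after the start; 20 ÷ 9 = 2 remainder 2; since the remainder is 2, round up to i = 3. First occurrence in the window: #4 on August 2, 2073 (3×9 = 27 days in).
October 21, 2073 is 107 days after the start; 107 ÷ 9 = 11 remainder 8. Last occurrence in the window: #12 on October 13, 2073.
Occurrences #4 through #12: 9 in total.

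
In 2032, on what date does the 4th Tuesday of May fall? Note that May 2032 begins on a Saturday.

25 May 2032

May 2032 begins on a Saturday, so the first Tuesday is May 4 (3 days later).
The 4th Tuesday is 3 weeks later: 4 + 21 = 25.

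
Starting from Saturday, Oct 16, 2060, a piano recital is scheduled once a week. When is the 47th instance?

The 47th occurrence is 46 intervals after the first: 46 × 7 = 322 days after Oct 16, 2060.
Oct has 31 days — 15 days to the end of Oct leaves 307.
Nov has 30 days (277 left).
Dec has 31 days (246 left).
Jan has 31 days (215 left).
Feb has 28 days (187 left).
Mar has 31 days (156 left).
Apr has 30 days (126 left).
May has 31 days (95 left).
Jun has 30 days (65 left).
Jul has 31 days (34 left).
Aug has 31 days (3 left).
3 days into Sep → Sep 3, 2061.

Sep 3, 2061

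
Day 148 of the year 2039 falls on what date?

January has 31 days (148 − 31 = 117 remain).
February has 28 days (117 − 28 = 89 remain).
March has 31 days (89 − 31 = 58 remain).
April has 30 days (58 − 30 = 28 remain).
28 into May → May 28.

2039-05-28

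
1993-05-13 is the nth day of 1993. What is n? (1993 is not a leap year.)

Days in months before May: 31 + 28 + 31 + 30 = 120.
Plus 13 days into May → day 133.

133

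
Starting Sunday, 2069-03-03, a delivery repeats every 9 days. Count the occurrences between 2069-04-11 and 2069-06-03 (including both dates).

6

Occurrences land 9·i days after 2069-03-03 for i = 0, 1, 2, …
2069-04-11 is 39 days after the start; 39 ÷ 9 = 4 remainder 3; since the remainder is 3, round up to i = 5. First occurrence in the window: #6 on 2069-04-17 (5×9 = 45 days in).
2069-06-03 is 92 days after the start; 92 ÷ 9 = 10 remainder 2. Last occurrence in the window: #11 on 2069-06-01.
Occurrences #6 through #11: 6 in total.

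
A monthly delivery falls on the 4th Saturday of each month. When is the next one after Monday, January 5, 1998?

January 24, 1998

January 1998 starts on a Thursday; its first Saturday is the 3rd, so the 4th Saturday is the 24th — January 24, 1998.
January 24, 1998 is after January 5, 1998, so that is the next one.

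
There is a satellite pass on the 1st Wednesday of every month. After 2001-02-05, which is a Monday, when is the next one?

February 2001 starts on a Thursday, so its 1st Wednesday is 2001-02-07 (6 days in).
2001-02-07 is after 2001-02-05, so that is the next one.

2001-02-07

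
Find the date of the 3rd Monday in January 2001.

15 January 2001

The first Monday of January 2001 is January 1.
The 3rd Monday is 2 weeks later: 1 + 14 = 15.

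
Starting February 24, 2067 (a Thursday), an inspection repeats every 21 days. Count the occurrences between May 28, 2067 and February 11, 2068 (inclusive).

12

Occurrences land 21·i days after February 24, 2067 for i = 0, 1, 2, …
May 28, 2067 is 93 days after the start; 93 ÷ 21 = 4 remainder 9; since the remainder is 9, round up to i = 5. First occurrence in the window: #6 on June 9, 2067 (5×21 = 105 days in).
February 11, 2068 is 352 days after the start; 352 ÷ 21 = 16 remainder 16. Last occurrence in the window: #17 on January 26, 2068.
Occurrences #6 through #17: 12 in total.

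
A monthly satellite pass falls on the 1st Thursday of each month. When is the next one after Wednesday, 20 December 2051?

4 January 2052

December 2051 starts on a Friday, so its 1st Thursday is 7 December 2051 (6 days in).
That is not after 20 December 2051, so look at January 2052.
January 2052 starts on a Monday, so its 1st Thursday is 4 January 2052 (3 days in).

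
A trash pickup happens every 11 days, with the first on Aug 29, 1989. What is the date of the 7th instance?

Nov 3, 1989

The 7th occurrence is 6 intervals after the first: 6 × 11 = 66 days after Aug 29, 1989.
Aug has 31 days — 2 days to the end of Aug leaves 64.
Sep has 30 days (34 left).
Oct has 31 days (3 left).
3 days into Nov → Nov 3, 1989.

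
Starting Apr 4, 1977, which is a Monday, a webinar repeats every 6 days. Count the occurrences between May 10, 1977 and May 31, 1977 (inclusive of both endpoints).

Occurrences land 6·i days after Apr 4, 1977 for i = 0, 1, 2, …
May 10, 1977 is 36 days after the start; 36 ÷ 6 = 6 remainder 0. First occurrence in the window: #7 on May 10, 1977 (6×6 = 36 days in).
May 31, 1977 is 57 days after the start; 57 ÷ 6 = 9 remainder 3. Last occurrence in the window: #10 on May 28, 1977.
Occurrences #7 through #10: 4 in total.

4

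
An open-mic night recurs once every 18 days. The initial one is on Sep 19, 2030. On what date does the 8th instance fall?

The 8th occurrence is 7 intervals after the first: 7 × 18 = 126 days after Sep 19, 2030.
Sep has 30 days — 11 days to the end of Sep leaves 115.
Oct has 31 days (84 left).
Nov has 30 days (54 left).
Dec has 31 days (23 left).
23 days into Jan → Jan 23, 2031.

Jan 23, 2031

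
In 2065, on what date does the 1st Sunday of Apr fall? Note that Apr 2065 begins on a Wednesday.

Apr 5, 2065

Apr 2065 begins on a Wednesday, so the first Sunday is Apr 5 (4 days later).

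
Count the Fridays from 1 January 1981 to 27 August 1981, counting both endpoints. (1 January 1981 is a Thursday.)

34

1 January 1981 is a Thursday; the first Friday on or after it is 2 January 1981 (1 day later).
From 2 January 1981 to 27 August 1981: 29 + 28 + 31 + 30 + 31 + 30 + 31 + 27 = 237 days (rest of January, February, March, April, May, June, July, August).
237 ÷ 7 = 33 full weeks with remainder 6, so 33 more Fridays after the first → 34.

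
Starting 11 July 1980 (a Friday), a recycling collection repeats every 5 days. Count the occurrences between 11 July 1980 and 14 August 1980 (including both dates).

7

Occurrences land 5·i days after 11 July 1980 for i = 0, 1, 2, …
The window opens on the start date, so the first occurrence inside is #1 on 11 July 1980.
14 August 1980 is 34 days after the start; 34 ÷ 5 = 6 remainder 4. Last occurrence in the window: #7 on 10 August 1980.
Occurrences #1 through #7: 7 in total.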